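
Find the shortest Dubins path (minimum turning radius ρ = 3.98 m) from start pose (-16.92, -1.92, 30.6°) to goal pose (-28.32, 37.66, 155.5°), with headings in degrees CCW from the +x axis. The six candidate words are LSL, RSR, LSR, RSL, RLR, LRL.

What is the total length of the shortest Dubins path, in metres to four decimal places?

Let ψ = atan2(Δy, Δx) = atan2(39.58, -11.40) = 106.0677° be the start→goal bearing.
Normalize: d = |goal − start| / ρ = 41.189033/3.98 = 10.349003, α = (θ_start − ψ) mod 360° = 284.5323° = 4.966026 rad, β = (θ_goal − ψ) mod 360° = 49.4323° = 0.862757 rad.
Common terms: sin α = -0.968006, cos α = 0.250926, sin β = 0.759638, cos β = 0.650346, cos(α−β) = -0.572146, d² = 107.101866. Work in radians in the unit-radius frame; every candidate has L = ρ·(t + p + q).
LSL: p² = 2 + d² − 2cos(α−β) + 2d(sin α − sin β) = 74.487361; p = √p² = 8.630606; φ = atan2(cos β − cos α, d + sin α − sin β) = 0.046296 rad; t = (φ − α) mod 2π = 1.363456 rad, q = (β − φ) mod 2π = 0.816461 rad → L = 3.98·(1.363456 + 8.630606 + 0.816461) = 3.98·10.810522 = 43.025879 m
RSR: p² = 2 + d² − 2cos(α−β) + 2d(sin β − sin α) = 146.004955; p = √p² = 12.083251; φ = atan2(cos α − cos β, d − sin α + sin β) = -0.033062 rad; t = (α − φ) mod 2π = 4.999087 rad, q = (φ − β) mod 2π = 5.387367 rad → L = 3.98·(4.999087 + 12.083251 + 5.387367) = 3.98·22.469705 = 89.429427 m
LSR: p² = d² − 2 + 2cos(α−β) + 2d(sin α + sin β) = 99.644772; p = √p² = 9.982223; φ = atan2(−cos α − cos β, d + sin α + sin β) − atan2(−2, p) = 0.109094 rad; t = (φ − α) mod 2π = 1.426253 rad, q = (φ − β) mod 2π = 5.529522 rad → L = 3.98·(1.426253 + 9.982223 + 5.529522) = 3.98·16.937998 = 67.413233 m
RSL: p² = d² − 2 + 2cos(α−β) − 2d(sin α + sin β) = 108.270377; p = √p² = 10.405305; φ = atan2(cos α + cos β, d − sin α − sin β) − atan2(2, p) = -0.104731 rad; t = (α − φ) mod 2π = 5.070757 rad, q = (β − φ) mod 2π = 0.967488 rad → L = 3.98·(5.070757 + 10.405305 + 0.967488) = 3.98·16.443550 = 65.445330 m
RLR: c = (6 − d² + 2cos(α−β) + 2d(sin α − sin β))/8 = -17.250619, |c| > 1 → infeasible
LRL: c = (6 − d² + 2cos(α−β) − 2d(sin α − sin β))/8 = -8.310920, |c| > 1 → infeasible
Shortest: LSL with L = 43.025879 m ≈ 43.0259 m

43.0259 m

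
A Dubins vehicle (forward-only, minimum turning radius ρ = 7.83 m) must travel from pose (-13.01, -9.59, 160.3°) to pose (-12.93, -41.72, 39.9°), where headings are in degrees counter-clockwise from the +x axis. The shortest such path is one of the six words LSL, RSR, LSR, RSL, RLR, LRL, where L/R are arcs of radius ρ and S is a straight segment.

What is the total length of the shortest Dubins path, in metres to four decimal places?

Let ψ = atan2(Δy, Δx) = atan2(-32.13, 0.08) = -89.8573° be the start→goal bearing.
Normalize: d = |goal − start| / ρ = 32.130100/7.83 = 4.103461, α = (θ_start − ψ) mod 360° = 250.1573° = 4.366069 rad, β = (θ_goal − ψ) mod 360° = 129.7573° = 2.264693 rad.
Common terms: sin α = -0.940628, cos α = -0.339438, sin β = 0.768760, cos β = -0.639537, cos(α−β) = -0.506034, d² = 16.838392. Work in radians in the unit-radius frame; every candidate has L = ρ·(t + p + q).
LSL: p² = 2 + d² − 2cos(α−β) + 2d(sin α − sin β) = 5.821644; p = √p² = 2.412808; φ = atan2(cos β − cos α, d + sin α − sin β) = -0.124700 rad; t = (φ − α) mod 2π = 1.792416 rad, q = (β − φ) mod 2π = 2.389393 rad → L = 7.83·(1.792416 + 2.412808 + 2.389393) = 7.83·6.594617 = 51.635853 m
RSR: p² = 2 + d² − 2cos(α−β) + 2d(sin β − sin α) = 33.879275; p = √p² = 5.820591; φ = atan2(cos α − cos β, d − sin α + sin β) = 0.051581 rad; t = (α − φ) mod 2π = 4.314488 rad, q = (φ − β) mod 2π = 4.070074 rad → L = 7.83·(4.314488 + 5.820591 + 4.070074) = 7.83·14.205152 = 111.226343 m
LSR: p² = d² − 2 + 2cos(α−β) + 2d(sin α + sin β) = 12.415814; p = √p² = 3.523608; φ = atan2(−cos α − cos β, d + sin α + sin β) − atan2(−2, p) = 0.760295 rad; t = (φ − α) mod 2π = 2.677411 rad, q = (φ − β) mod 2π = 4.778787 rad → L = 7.83·(2.677411 + 3.523608 + 4.778787) = 7.83·10.979806 = 85.971882 m
RSL: p² = d² − 2 + 2cos(α−β) − 2d(sin α + sin β) = 15.236835; p = √p² = 3.903439; φ = atan2(cos α + cos β, d − sin α − sin β) − atan2(2, p) = -0.698595 rad; t = (α − φ) mod 2π = 5.064665 rad, q = (β − φ) mod 2π = 2.963288 rad → L = 7.83·(5.064665 + 3.903439 + 2.963288) = 7.83·11.931392 = 93.422797 m
RLR: c = (6 − d² + 2cos(α−β) + 2d(sin α − sin β))/8 = -3.234909, |c| > 1 → infeasible
LRL: c = (6 − d² + 2cos(α−β) − 2d(sin α − sin β))/8 = 0.272294; p = 2π − arccos c = 4.988166 rad; φ = atan2(cos β − cos α, d + sin α − sin β) = -0.124700 rad; t = (φ − α + p/2) mod 2π = 4.286499 rad, q = (β − α − t + p) mod 2π = 4.883476 rad → L = 7.83·(4.286499 + 4.988166 + 4.883476) = 7.83·14.158141 = 110.858240 m
Shortest: LSL with L = 51.635853 m ≈ 51.6359 m

51.6359 m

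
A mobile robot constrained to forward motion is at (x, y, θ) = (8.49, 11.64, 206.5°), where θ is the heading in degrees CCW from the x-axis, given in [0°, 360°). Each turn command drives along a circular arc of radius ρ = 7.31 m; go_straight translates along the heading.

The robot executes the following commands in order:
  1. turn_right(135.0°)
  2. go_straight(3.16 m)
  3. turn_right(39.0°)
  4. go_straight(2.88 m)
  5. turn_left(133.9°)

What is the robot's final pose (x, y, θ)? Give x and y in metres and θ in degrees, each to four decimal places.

set_pose: (x, y, θ) = (8.4900, 11.6400, 206.5000°), ρ = 7.31
turn_right(135.0°): centre at ρ to the right, rotate −135.0° → (-1.7040, 20.5015, 71.5000°)
go_straight(3.16): x += 3.16·cos θ, y += 3.16·sin θ → (-0.7013, 23.4982, 71.5000°)
turn_right(39.0°): centre at ρ to the right, rotate −39.0° → (2.3033, 27.3439, 32.5000°)
go_straight(2.88): x += 2.88·cos θ, y += 2.88·sin θ → (4.7323, 28.8913, 32.5000°)
turn_left(133.9°): centre at ρ to the left, rotate +133.9° → (2.5235, 42.1615, 166.4000°)

(2.5235, 42.1615, 166.4000°)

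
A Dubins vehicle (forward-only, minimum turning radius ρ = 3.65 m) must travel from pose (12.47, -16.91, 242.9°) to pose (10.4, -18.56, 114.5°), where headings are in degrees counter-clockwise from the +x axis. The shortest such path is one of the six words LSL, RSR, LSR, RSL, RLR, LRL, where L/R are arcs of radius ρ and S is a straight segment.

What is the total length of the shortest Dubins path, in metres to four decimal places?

Let ψ = atan2(Δy, Δx) = atan2(-1.65, -2.07) = -141.4416° be the start→goal bearing.
Normalize: d = |goal − start| / ρ = 2.647149/3.65 = 0.725246, α = (θ_start − ψ) mod 360° = 24.3416° = 0.424841 rad, β = (θ_goal − ψ) mod 360° = 255.9416° = 4.467024 rad.
Common terms: sin α = 0.412176, cos α = 0.911104, sin β = -0.970049, cos β = -0.242911, cos(α−β) = -0.621148, d² = 0.525982. Work in radians in the unit-radius frame; every candidate has L = ρ·(t + p + q).
LSL: p² = 2 + d² − 2cos(α−β) + 2d(sin α − sin β) = 5.773185; p = √p² = 2.402745; φ = atan2(cos β − cos α, d + sin α − sin β) = -0.500986 rad; t = (φ − α) mod 2π = 5.357359 rad, q = (β − φ) mod 2π = 4.968009 rad → L = 3.65·(5.357359 + 2.402745 + 4.968009) = 3.65·12.728113 = 46.457613 m
RSR: p² = 2 + d² − 2cos(α−β) + 2d(sin β − sin α) = 1.763371; p = √p² = 1.327920; φ = atan2(cos α − cos β, d − sin α + sin β) = 2.088335 rad; t = (α − φ) mod 2π = 4.619692 rad, q = (φ − β) mod 2π = 3.904496 rad → L = 3.65·(4.619692 + 1.327920 + 3.904496) = 3.65·9.852108 = 35.960194 m
LSR: p² = d² − 2 + 2cos(α−β) + 2d(sin α + sin β) = -3.525503 < 0 → infeasible
RSL: p² = d² − 2 + 2cos(α−β) − 2d(sin α + sin β) = -1.907123 < 0 → infeasible
RLR: c = (6 − d² + 2cos(α−β) + 2d(sin α − sin β))/8 = 0.779579; p = 2π − arccos c = 5.606382 rad; φ = atan2(cos α − cos β, d − sin α + sin β) = 2.088335 rad; t = (α − φ + p/2) mod 2π = 1.139697 rad, q = (α − β − t + p) mod 2π = 0.424502 rad → L = 3.65·(1.139697 + 5.606382 + 0.424502) = 3.65·7.170581 = 26.172620 m
LRL: c = (6 − d² + 2cos(α−β) − 2d(sin α − sin β))/8 = 0.278352; p = 2π − arccos c = 4.994467 rad; φ = atan2(cos β − cos α, d + sin α − sin β) = -0.500986 rad; t = (φ − α + p/2) mod 2π = 1.571407 rad, q = (β − α − t + p) mod 2π = 1.182057 rad → L = 3.65·(1.571407 + 4.994467 + 1.182057) = 3.65·7.747931 = 28.279947 m
Shortest: RLR with L = 26.172620 m ≈ 26.1726 m

26.1726 m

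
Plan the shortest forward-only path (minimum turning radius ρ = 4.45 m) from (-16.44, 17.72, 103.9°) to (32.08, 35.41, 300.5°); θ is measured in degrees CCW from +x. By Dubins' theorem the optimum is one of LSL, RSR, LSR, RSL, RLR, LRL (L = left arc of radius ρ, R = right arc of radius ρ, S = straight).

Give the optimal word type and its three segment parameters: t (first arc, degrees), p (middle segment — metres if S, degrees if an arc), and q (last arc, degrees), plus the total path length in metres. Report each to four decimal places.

RSR: t = 84.3142°, p = 42.8451 m, q = 79.0858°, L = 55.5359 m

Let ψ = atan2(Δy, Δx) = atan2(17.69, 48.52) = 20.0314° be the start→goal bearing.
Normalize: d = |goal − start| / ρ = 51.644230/4.45 = 11.605445, α = (θ_start − ψ) mod 360° = 83.8686° = 1.463782 rad, β = (θ_goal − ψ) mod 360° = 280.4686° = 4.895100 rad.
Common terms: sin α = 0.994279, cos α = 0.106810, sin β = -0.983355, cos β = 0.181696, cos(α−β) = -0.958323, d² = 134.686353. Work in radians in the unit-radius frame; every candidate has L = ρ·(t + p + q).
LSL: p² = 2 + d² − 2cos(α−β) + 2d(sin α − sin β) = 184.505649; p = √p² = 13.583286; φ = atan2(cos β − cos α, d + sin α − sin β) = 0.005513 rad; t = (φ − α) mod 2π = 4.824916 rad, q = (β − φ) mod 2π = 4.889587 rad → L = 4.45·(4.824916 + 13.583286 + 4.889587) = 4.45·23.297788 = 103.675158 m
RSR: p² = 2 + d² − 2cos(α−β) + 2d(sin β − sin α) = 92.700347; p = √p² = 9.628102; φ = atan2(cos α − cos β, d − sin α + sin β) = -0.007778 rad; t = (α − φ) mod 2π = 1.471560 rad, q = (φ − β) mod 2π = 1.380308 rad → L = 4.45·(1.471560 + 9.628102 + 1.380308) = 4.45·12.479970 = 55.535866 m
LSR: p² = d² − 2 + 2cos(α−β) + 2d(sin α + sin β) = 131.023279; p = √p² = 11.446540; φ = atan2(−cos α − cos β, d + sin α + sin β) − atan2(−2, p) = 0.148148 rad; t = (φ − α) mod 2π = 4.967551 rad, q = (φ − β) mod 2π = 1.536234 rad → L = 4.45·(4.967551 + 11.446540 + 1.536234) = 4.45·17.950325 = 79.878945 m
RSL: p² = d² − 2 + 2cos(α−β) − 2d(sin α + sin β) = 130.516136; p = √p² = 11.424366; φ = atan2(cos α + cos β, d − sin α − sin β) − atan2(2, p) = -0.148430 rad; t = (α − φ) mod 2π = 1.612213 rad, q = (β − φ) mod 2π = 5.043530 rad → L = 4.45·(1.612213 + 11.424366 + 5.043530) = 4.45·18.080109 = 80.456484 m
RLR: c = (6 − d² + 2cos(α−β) + 2d(sin α − sin β))/8 = -10.587543, |c| > 1 → infeasible
LRL: c = (6 − d² + 2cos(α−β) − 2d(sin α − sin β))/8 = -22.063206, |c| > 1 → infeasible
Shortest: RSR with L = 55.535866 m ≈ 55.5359 m
Convert RSR to answer units (arcs ×180/π): t = 1.471560·180/π = 84.3142°, p = ρ·p = 4.45·9.628102 = 42.8451 m, q = 1.380308·180/π = 79.0858°, L = 55.5359 m.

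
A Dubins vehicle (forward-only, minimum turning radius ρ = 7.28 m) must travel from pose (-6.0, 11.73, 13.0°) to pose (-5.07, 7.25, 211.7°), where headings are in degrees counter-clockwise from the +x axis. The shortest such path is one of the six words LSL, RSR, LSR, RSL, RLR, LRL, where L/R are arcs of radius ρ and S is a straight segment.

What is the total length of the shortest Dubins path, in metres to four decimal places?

50.4434 m

Let ψ = atan2(Δy, Δx) = atan2(-4.48, 0.93) = -78.2726° be the start→goal bearing.
Normalize: d = |goal − start| / ρ = 4.575511/7.28 = 0.628504, α = (θ_start − ψ) mod 360° = 91.2726° = 1.593007 rad, β = (θ_goal − ψ) mod 360° = 289.9726° = 5.060976 rad.
Common terms: sin α = 0.999753, cos α = -0.022209, sin β = -0.939856, cos β = 0.341570, cos(α−β) = -0.947210, d² = 0.395018. Work in radians in the unit-radius frame; every candidate has L = ρ·(t + p + q).
LSL: p² = 2 + d² − 2cos(α−β) + 2d(sin α − sin β) = 6.727544; p = √p² = 2.593751; φ = atan2(cos β − cos α, d + sin α − sin β) = 0.140716 rad; t = (φ − α) mod 2π = 4.830894 rad, q = (β − φ) mod 2π = 4.920260 rad → L = 7.28·(4.830894 + 2.593751 + 4.920260) = 7.28·12.344905 = 89.870912 m
RSR: p² = 2 + d² − 2cos(α−β) + 2d(sin β − sin α) = 1.851332; p = √p² = 1.360637; φ = atan2(cos α − cos β, d − sin α + sin β) = -2.870941 rad; t = (α − φ) mod 2π = 4.463948 rad, q = (φ − β) mod 2π = 4.634453 rad → L = 7.28·(4.463948 + 1.360637 + 4.634453) = 7.28·10.459038 = 76.141798 m
LSR: p² = d² − 2 + 2cos(α−β) + 2d(sin α + sin β) = -3.424112 < 0 → infeasible
RSL: p² = d² − 2 + 2cos(α−β) − 2d(sin α + sin β) = -3.574694 < 0 → infeasible
RLR: c = (6 − d² + 2cos(α−β) + 2d(sin α − sin β))/8 = 0.768583; p = 2π − arccos c = 5.589013 rad; φ = atan2(cos α − cos β, d − sin α + sin β) = -2.870941 rad; t = (α − φ + p/2) mod 2π = 0.975269 rad, q = (α − β − t + p) mod 2π = 1.145775 rad → L = 7.28·(0.975269 + 5.589013 + 1.145775) = 7.28·7.710057 = 56.129213 m
LRL: c = (6 − d² + 2cos(α−β) − 2d(sin α − sin β))/8 = 0.159057; p = 2π − arccos c = 4.872124 rad; φ = atan2(cos β − cos α, d + sin α − sin β) = 0.140716 rad; t = (φ − α + p/2) mod 2π = 0.983771 rad, q = (β − α − t + p) mod 2π = 1.073137 rad → L = 7.28·(0.983771 + 4.872124 + 1.073137) = 7.28·6.929033 = 50.443358 m
Shortest: LRL with L = 50.443358 m ≈ 50.4434 m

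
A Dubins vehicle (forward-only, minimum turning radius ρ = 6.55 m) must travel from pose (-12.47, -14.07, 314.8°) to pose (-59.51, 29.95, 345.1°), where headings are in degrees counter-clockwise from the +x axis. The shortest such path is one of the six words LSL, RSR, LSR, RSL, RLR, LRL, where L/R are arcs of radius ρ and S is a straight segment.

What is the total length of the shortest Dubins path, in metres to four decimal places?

Let ψ = atan2(Δy, Δx) = atan2(44.02, -47.04) = 136.8995° be the start→goal bearing.
Normalize: d = |goal − start| / ρ = 64.424545/6.55 = 9.835808, α = (θ_start − ψ) mod 360° = 177.9005° = 3.104949 rad, β = (θ_goal − ψ) mod 360° = 208.2005° = 3.633784 rad.
Common terms: sin α = 0.036635, cos α = -0.999329, sin β = -0.472558, cos β = -0.881299, cos(α−β) = 0.863396, d² = 96.743127. Work in radians in the unit-radius frame; every candidate has L = ρ·(t + p + q).
LSL: p² = 2 + d² − 2cos(α−β) + 2d(sin α − sin β) = 107.032995; p = √p² = 10.345675; φ = atan2(cos β − cos α, d + sin α − sin β) = 0.011409 rad; t = (φ − α) mod 2π = 3.189645 rad, q = (β − φ) mod 2π = 3.622375 rad → L = 6.55·(3.189645 + 10.345675 + 3.622375) = 6.55·17.157695 = 112.382904 m
RSR: p² = 2 + d² − 2cos(α−β) + 2d(sin β − sin α) = 86.999677; p = √p² = 9.327362; φ = atan2(cos α − cos β, d − sin α + sin β) = -0.012654 rad; t = (α − φ) mod 2π = 3.117604 rad, q = (φ − β) mod 2π = 2.636747 rad → L = 6.55·(3.117604 + 9.327362 + 2.636747) = 6.55·15.081712 = 98.785215 m
LSR: p² = d² − 2 + 2cos(α−β) + 2d(sin α + sin β) = 87.894608; p = √p² = 9.375212; φ = atan2(−cos α − cos β, d + sin α + sin β) − atan2(−2, p) = 0.407640 rad; t = (φ − α) mod 2π = 3.585876 rad, q = (φ − β) mod 2π = 3.057041 rad → L = 6.55·(3.585876 + 9.375212 + 3.057041) = 6.55·16.018130 = 104.918752 m
RSL: p² = d² − 2 + 2cos(α−β) − 2d(sin α + sin β) = 105.045228; p = √p² = 10.249157; φ = atan2(cos α + cos β, d − sin α − sin β) − atan2(2, p) = -0.373798 rad; t = (α − φ) mod 2π = 3.478748 rad, q = (β − φ) mod 2π = 4.007582 rad → L = 6.55·(3.478748 + 10.249157 + 4.007582) = 6.55·17.735487 = 116.167442 m
RLR: c = (6 − d² + 2cos(α−β) + 2d(sin α − sin β))/8 = -9.874960, |c| > 1 → infeasible
LRL: c = (6 − d² + 2cos(α−β) − 2d(sin α − sin β))/8 = -12.379124, |c| > 1 → infeasible
Shortest: RSR with L = 98.785215 m ≈ 98.7852 m

98.7852 m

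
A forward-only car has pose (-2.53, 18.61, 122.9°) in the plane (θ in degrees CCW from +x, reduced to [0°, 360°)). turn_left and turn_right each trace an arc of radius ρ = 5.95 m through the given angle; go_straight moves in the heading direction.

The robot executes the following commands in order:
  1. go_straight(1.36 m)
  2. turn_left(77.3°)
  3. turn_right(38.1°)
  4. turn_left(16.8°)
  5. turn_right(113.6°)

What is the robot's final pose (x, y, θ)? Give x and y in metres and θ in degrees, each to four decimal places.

set_pose: (x, y, θ) = (-2.5300, 18.6100, 122.9000°), ρ = 5.95
go_straight(1.36): x += 1.36·cos θ, y += 1.36·sin θ → (-3.2687, 19.7519, 122.9000°)
turn_left(77.3°): centre at ρ to the left, rotate +77.3° → (-10.3190, 22.1040, 200.2000°)
turn_right(38.1°): centre at ρ to the right, rotate −38.1° → (-14.2023, 22.0261, 162.1000°)
turn_left(16.8°): centre at ρ to the left, rotate +16.8° → (-15.9168, 22.3130, 178.9000°)
turn_right(113.6°): centre at ρ to the right, rotate −113.6° → (-21.2082, 30.7482, 65.3000°)

(-21.2082, 30.7482, 65.3000°)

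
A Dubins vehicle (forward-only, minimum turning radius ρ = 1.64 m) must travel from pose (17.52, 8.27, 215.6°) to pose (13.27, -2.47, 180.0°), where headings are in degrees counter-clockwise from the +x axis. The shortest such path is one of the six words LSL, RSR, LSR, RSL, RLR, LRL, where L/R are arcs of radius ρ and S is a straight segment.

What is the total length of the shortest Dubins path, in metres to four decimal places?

12.1274 m

Let ψ = atan2(Δy, Δx) = atan2(-10.74, -4.25) = -111.5895° be the start→goal bearing.
Normalize: d = |goal − start| / ρ = 11.550329/1.64 = 7.042884, α = (θ_start − ψ) mod 360° = 327.1895° = 5.710535 rad, β = (θ_goal − ψ) mod 360° = 291.5895° = 5.089198 rad.
Common terms: sin α = -0.541862, cos α = 0.840468, sin β = -0.929844, cos β = 0.367955, cos(α−β) = 0.813101, d² = 49.602209. Work in radians in the unit-radius frame; every candidate has L = ρ·(t + p + q).
LSL: p² = 2 + d² − 2cos(α−β) + 2d(sin α − sin β) = 55.441032; p = √p² = 7.445873; φ = atan2(cos β − cos α, d + sin α − sin β) = -0.063502 rad; t = (φ − α) mod 2π = 0.509148 rad, q = (β − φ) mod 2π = 5.152700 rad → L = 1.64·(0.509148 + 7.445873 + 5.152700) = 1.64·13.107722 = 21.496663 m
RSR: p² = 2 + d² − 2cos(α−β) + 2d(sin β − sin α) = 44.510982; p = √p² = 6.671655; φ = atan2(cos α − cos β, d − sin α + sin β) = 0.070883 rad; t = (α − φ) mod 2π = 5.639652 rad, q = (φ − β) mod 2π = 1.264871 rad → L = 1.64·(5.639652 + 6.671655 + 1.264871) = 1.64·13.576178 = 22.264931 m
LSR: p² = d² − 2 + 2cos(α−β) + 2d(sin α + sin β) = 28.498313; p = √p² = 5.338381; φ = atan2(−cos α − cos β, d + sin α + sin β) − atan2(−2, p) = 0.144862 rad; t = (φ − α) mod 2π = 0.717513 rad, q = (φ − β) mod 2π = 1.338850 rad → L = 1.64·(0.717513 + 5.338381 + 1.338850) = 1.64·7.394744 = 12.127380 m
RSL: p² = d² − 2 + 2cos(α−β) − 2d(sin α + sin β) = 69.958507; p = √p² = 8.364120; φ = atan2(cos α + cos β, d − sin α − sin β) − atan2(2, p) = -0.093727 rad; t = (α − φ) mod 2π = 5.804262 rad, q = (β − φ) mod 2π = 5.182925 rad → L = 1.64·(5.804262 + 8.364120 + 5.182925) = 1.64·19.351307 = 31.736144 m
RLR: c = (6 − d² + 2cos(α−β) + 2d(sin α − sin β))/8 = -4.563873, |c| > 1 → infeasible
LRL: c = (6 − d² + 2cos(α−β) − 2d(sin α − sin β))/8 = -5.930129, |c| > 1 → infeasible
Shortest: LSR with L = 12.127380 m ≈ 12.1274 m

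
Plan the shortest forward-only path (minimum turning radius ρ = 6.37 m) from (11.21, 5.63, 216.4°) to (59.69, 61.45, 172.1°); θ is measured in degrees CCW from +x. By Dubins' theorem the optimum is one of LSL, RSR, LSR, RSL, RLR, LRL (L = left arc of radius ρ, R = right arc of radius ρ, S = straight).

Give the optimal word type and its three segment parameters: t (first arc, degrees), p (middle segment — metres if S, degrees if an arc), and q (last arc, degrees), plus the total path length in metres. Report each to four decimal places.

Let ψ = atan2(Δy, Δx) = atan2(55.82, 48.48) = 49.0255° be the start→goal bearing.
Normalize: d = |goal − start| / ρ = 73.933638/6.37 = 11.606537, α = (θ_start − ψ) mod 360° = 167.3745° = 2.921236 rad, β = (θ_goal − ψ) mod 360° = 123.0745° = 2.148055 rad.
Common terms: sin α = 0.218577, cos α = -0.975820, sin β = 0.837962, cos β = -0.545729, cos(α−β) = 0.715693, d² = 134.711691. Work in radians in the unit-radius frame; every candidate has L = ρ·(t + p + q).
LSL: p² = 2 + d² − 2cos(α−β) + 2d(sin α − sin β) = 120.902495; p = √p² = 10.995567; φ = atan2(cos β − cos α, d + sin α − sin β) = 0.039125 rad; t = (φ − α) mod 2π = 3.401074 rad, q = (β − φ) mod 2π = 2.108931 rad → L = 6.37·(3.401074 + 10.995567 + 2.108931) = 6.37·16.505572 = 105.140490 m
RSR: p² = 2 + d² − 2cos(α−β) + 2d(sin β − sin α) = 149.658115; p = √p² = 12.233483; φ = atan2(cos α − cos β, d − sin α + sin β) = -0.035164 rad; t = (α − φ) mod 2π = 2.956400 rad, q = (φ − β) mod 2π = 4.099966 rad → L = 6.37·(2.956400 + 12.233483 + 4.099966) = 6.37·19.289850 = 122.876342 m
LSR: p² = d² − 2 + 2cos(α−β) + 2d(sin α + sin β) = 158.668594; p = √p² = 12.596372; φ = atan2(−cos α − cos β, d + sin α + sin β) − atan2(−2, p) = 0.277045 rad; t = (φ − α) mod 2π = 3.638994 rad, q = (φ − β) mod 2π = 4.412174 rad → L = 6.37·(3.638994 + 12.596372 + 4.412174) = 6.37·20.647540 = 131.524831 m
RSL: p² = d² − 2 + 2cos(α−β) − 2d(sin α + sin β) = 109.617558; p = √p² = 10.469840; φ = atan2(cos α + cos β, d − sin α − sin β) − atan2(2, p) = -0.331986 rad; t = (α − φ) mod 2π = 3.253222 rad, q = (β − φ) mod 2π = 2.480041 rad → L = 6.37·(3.253222 + 10.469840 + 2.480041) = 6.37·16.203104 = 103.213772 m
RLR: c = (6 − d² + 2cos(α−β) + 2d(sin α − sin β))/8 = -17.707264, |c| > 1 → infeasible
LRL: c = (6 − d² + 2cos(α−β) − 2d(sin α − sin β))/8 = -14.112812, |c| > 1 → infeasible
Shortest: RSL with L = 103.213772 m ≈ 103.2138 m
Convert RSL to answer units (arcs ×180/π): t = 3.253222·180/π = 186.3959°, p = ρ·p = 6.37·10.469840 = 66.6929 m, q = 2.480041·180/π = 142.0959°, L = 103.2138 m.

RSL: t = 186.3959°, p = 66.6929 m, q = 142.0959°, L = 103.2138 m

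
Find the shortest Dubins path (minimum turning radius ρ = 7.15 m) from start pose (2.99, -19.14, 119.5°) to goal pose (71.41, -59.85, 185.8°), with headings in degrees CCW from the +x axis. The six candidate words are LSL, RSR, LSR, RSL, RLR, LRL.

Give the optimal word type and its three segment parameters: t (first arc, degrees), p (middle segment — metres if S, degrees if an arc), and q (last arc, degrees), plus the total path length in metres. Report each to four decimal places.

RSR: t = 150.6230°, p = 71.8109 m, q = 143.0770°, L = 108.4620 m

Let ψ = atan2(Δy, Δx) = atan2(-40.71, 68.42) = -30.7527° be the start→goal bearing.
Normalize: d = |goal − start| / ρ = 79.615328/7.15 = 11.135011, α = (θ_start − ψ) mod 360° = 150.2527° = 2.622404 rad, β = (θ_goal − ψ) mod 360° = 216.5527° = 3.779558 rad.
Common terms: sin α = 0.496175, cos α = -0.868222, sin β = -0.595562, cos β = -0.803309, cos(α−β) = 0.401948, d² = 123.988469. Work in radians in the unit-radius frame; every candidate has L = ρ·(t + p + q).
LSL: p² = 2 + d² − 2cos(α−β) + 2d(sin α − sin β) = 149.497591; p = √p² = 12.226921; φ = atan2(cos β − cos α, d + sin α − sin β) = 0.005309 rad; t = (φ − α) mod 2π = 3.666090 rad, q = (β − φ) mod 2π = 3.774249 rad → L = 7.15·(3.666090 + 12.226921 + 3.774249) = 7.15·19.667259 = 140.620904 m
RSR: p² = 2 + d² − 2cos(α−β) + 2d(sin β − sin α) = 100.871555; p = √p² = 10.043483; φ = atan2(cos α − cos β, d − sin α + sin β) = -0.006463 rad; t = (α − φ) mod 2π = 2.628868 rad, q = (φ − β) mod 2π = 2.497164 rad → L = 7.15·(2.628868 + 10.043483 + 2.497164) = 7.15·15.169515 = 108.462034 m
LSR: p² = d² − 2 + 2cos(α−β) + 2d(sin α + sin β) = 120.579024; p = √p² = 10.980848; φ = atan2(−cos α − cos β, d + sin α + sin β) − atan2(−2, p) = 0.330485 rad; t = (φ − α) mod 2π = 3.991266 rad, q = (φ − β) mod 2π = 2.834112 rad → L = 7.15·(3.991266 + 10.980848 + 2.834112) = 7.15·17.806226 = 127.314515 m
RSL: p² = d² − 2 + 2cos(α−β) − 2d(sin α + sin β) = 125.005705; p = √p² = 11.180595; φ = atan2(cos α + cos β, d − sin α − sin β) − atan2(2, p) = -0.324713 rad; t = (α − φ) mod 2π = 2.947117 rad, q = (β − φ) mod 2π = 4.104270 rad → L = 7.15·(2.947117 + 11.180595 + 4.104270) = 7.15·18.231982 = 130.358674 m
RLR: c = (6 − d² + 2cos(α−β) + 2d(sin α − sin β))/8 = -11.608944, |c| > 1 → infeasible
LRL: c = (6 − d² + 2cos(α−β) − 2d(sin α − sin β))/8 = -17.687199, |c| > 1 → infeasible
Shortest: RSR with L = 108.462034 m ≈ 108.4620 m
Convert RSR to answer units (arcs ×180/π): t = 2.628868·180/π = 150.6230°, p = ρ·p = 7.15·10.043483 = 71.8109 m, q = 2.497164·180/π = 143.0770°, L = 108.4620 m.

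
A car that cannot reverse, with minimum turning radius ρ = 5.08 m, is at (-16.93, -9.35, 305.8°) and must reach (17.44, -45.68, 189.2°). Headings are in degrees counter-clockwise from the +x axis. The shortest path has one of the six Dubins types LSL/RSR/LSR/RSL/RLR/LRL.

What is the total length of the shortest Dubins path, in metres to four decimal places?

Let ψ = atan2(Δy, Δx) = atan2(-36.33, 34.37) = -46.5880° be the start→goal bearing.
Normalize: d = |goal − start| / ρ = 50.011657/5.08 = 9.844814, α = (θ_start − ψ) mod 360° = 352.3880° = 6.150331 rad, β = (θ_goal − ψ) mod 360° = 235.7880° = 4.115277 rad.
Common terms: sin α = -0.132464, cos α = 0.991188, sin β = -0.826963, cos β = -0.562257, cos(α−β) = -0.447759, d² = 96.920369. Work in radians in the unit-radius frame; every candidate has L = ρ·(t + p + q).
LSL: p² = 2 + d² − 2cos(α−β) + 2d(sin α − sin β) = 113.490306; p = √p² = 10.653183; φ = atan2(cos β − cos α, d + sin α − sin β) = -0.146342 rad; t = (φ − α) mod 2π = 6.269698 rad, q = (β − φ) mod 2π = 4.261618 rad → L = 5.08·(6.269698 + 10.653183 + 4.261618) = 5.08·21.184500 = 107.617258 m
RSR: p² = 2 + d² − 2cos(α−β) + 2d(sin β − sin α) = 86.141467; p = √p² = 9.281243; φ = atan2(cos α − cos β, d − sin α + sin β) = 0.168166 rad; t = (α − φ) mod 2π = 5.982165 rad, q = (φ − β) mod 2π = 2.336075 rad → L = 5.08·(5.982165 + 9.281243 + 2.336075) = 5.08·17.599482 = 89.405368 m
LSR: p² = d² − 2 + 2cos(α−β) + 2d(sin α + sin β) = 75.134091; p = √p² = 8.667992; φ = atan2(−cos α − cos β, d + sin α + sin β) − atan2(−2, p) = 0.178529 rad; t = (φ − α) mod 2π = 0.311384 rad, q = (φ − β) mod 2π = 2.346438 rad → L = 5.08·(0.311384 + 8.667992 + 2.346438) = 5.08·11.325814 = 57.535133 m
RSL: p² = d² − 2 + 2cos(α−β) − 2d(sin α + sin β) = 112.915609; p = √p² = 10.626176; φ = atan2(cos α + cos β, d − sin α − sin β) − atan2(2, p) = -0.146359 rad; t = (α − φ) mod 2π = 0.013504 rad, q = (β − φ) mod 2π = 4.261635 rad → L = 5.08·(0.013504 + 10.626176 + 4.261635) = 5.08·14.901315 = 75.698681 m
RLR: c = (6 − d² + 2cos(α−β) + 2d(sin α − sin β))/8 = -9.767683, |c| > 1 → infeasible
LRL: c = (6 − d² + 2cos(α−β) − 2d(sin α − sin β))/8 = -13.186288, |c| > 1 → infeasible
Shortest: LSR with L = 57.535133 m ≈ 57.5351 m

57.5351 m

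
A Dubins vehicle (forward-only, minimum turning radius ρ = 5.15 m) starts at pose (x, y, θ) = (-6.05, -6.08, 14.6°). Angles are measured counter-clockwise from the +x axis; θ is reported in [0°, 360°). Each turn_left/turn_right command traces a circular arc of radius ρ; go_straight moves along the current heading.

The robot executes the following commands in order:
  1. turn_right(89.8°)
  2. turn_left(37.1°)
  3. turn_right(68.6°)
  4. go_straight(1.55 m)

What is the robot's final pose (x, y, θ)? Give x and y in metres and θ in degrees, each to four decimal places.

set_pose: (x, y, θ) = (-6.0500, -6.0800, 14.6000°), ρ = 5.15
turn_right(89.8°): centre at ρ to the right, rotate −89.8° → (0.2273, -9.7482, -75.2000° ≡ 284.8000°)
turn_left(37.1°): centre at ρ to the left, rotate +37.1° → (2.0287, -12.4853, 321.9000°)
turn_right(68.6°): centre at ρ to the right, rotate −68.6° → (3.7838, -18.0179, 253.3000°)
go_straight(1.55): x += 1.55·cos θ, y += 1.55·sin θ → (3.3383, -19.5026, 253.3000°)

(3.3383, -19.5026, 253.3000°)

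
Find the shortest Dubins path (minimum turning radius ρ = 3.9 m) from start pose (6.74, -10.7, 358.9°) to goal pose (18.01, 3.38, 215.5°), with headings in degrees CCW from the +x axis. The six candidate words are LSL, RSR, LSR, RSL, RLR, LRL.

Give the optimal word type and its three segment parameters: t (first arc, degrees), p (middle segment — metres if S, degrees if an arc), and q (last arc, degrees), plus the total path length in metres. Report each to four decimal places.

LSL: t = 28.5963°, p = 15.1739 m, q = 188.0037°, L = 29.9174 m

Let ψ = atan2(Δy, Δx) = atan2(14.08, 11.27) = 51.3253° be the start→goal bearing.
Normalize: d = |goal − start| / ρ = 18.034947/3.9 = 4.624345, α = (θ_start − ψ) mod 360° = 307.5747° = 5.368191 rad, β = (θ_goal − ψ) mod 360° = 164.1747° = 2.865389 rad.
Common terms: sin α = -0.792559, cos α = 0.609795, sin β = 0.272705, cos β = -0.962098, cos(α−β) = -0.802817, d² = 21.384569. Work in radians in the unit-radius frame; every candidate has L = ρ·(t + p + q).
LSL: p² = 2 + d² − 2cos(α−β) + 2d(sin α − sin β) = 15.137905; p = √p² = 3.890746; φ = atan2(cos β − cos α, d + sin α − sin β) = -0.415894 rad; t = (φ − α) mod 2π = 0.499100 rad, q = (β − φ) mod 2π = 3.281283 rad → L = 3.9·(0.499100 + 3.890746 + 3.281283) = 3.9·7.671129 = 29.917404 m
RSR: p² = 2 + d² − 2cos(α−β) + 2d(sin β − sin α) = 34.842504; p = √p² = 5.902754; φ = atan2(cos α − cos β, d − sin α + sin β) = 0.269551 rad; t = (α − φ) mod 2π = 5.098641 rad, q = (φ − β) mod 2π = 3.687347 rad → L = 3.9·(5.098641 + 5.902754 + 3.687347) = 3.9·14.688741 = 57.286091 m
LSR: p² = d² − 2 + 2cos(α−β) + 2d(sin α + sin β) = 12.970967; p = √p² = 3.601523; φ = atan2(−cos α − cos β, d + sin α + sin β) − atan2(−2, p) = 0.592543 rad; t = (φ − α) mod 2π = 1.507537 rad, q = (φ − β) mod 2π = 4.010339 rad → L = 3.9·(1.507537 + 3.601523 + 4.010339) = 3.9·9.119399 = 35.565654 m
RSL: p² = d² − 2 + 2cos(α−β) − 2d(sin α + sin β) = 22.586902; p = √p² = 4.752568; φ = atan2(cos α + cos β, d − sin α − sin β) − atan2(2, p) = -0.466708 rad; t = (α − φ) mod 2π = 5.834899 rad, q = (β − φ) mod 2π = 3.332097 rad → L = 3.9·(5.834899 + 4.752568 + 3.332097) = 3.9·13.919564 = 54.286298 m
RLR: c = (6 − d² + 2cos(α−β) + 2d(sin α − sin β))/8 = -3.355313, |c| > 1 → infeasible
LRL: c = (6 − d² + 2cos(α−β) − 2d(sin α − sin β))/8 = -0.892238; p = 2π − arccos c = 3.610112 rad; φ = atan2(cos β − cos α, d + sin α − sin β) = -0.415894 rad; t = (φ − α + p/2) mod 2π = 2.304156 rad, q = (β − α − t + p) mod 2π = 5.086339 rad → L = 3.9·(2.304156 + 3.610112 + 5.086339) = 3.9·11.000606 = 42.902365 m
Shortest: LSL with L = 29.917404 m ≈ 29.9174 m
Convert LSL to answer units (arcs ×180/π): t = 0.499100·180/π = 28.5963°, p = ρ·p = 3.9·3.890746 = 15.1739 m, q = 3.281283·180/π = 188.0037°, L = 29.9174 m.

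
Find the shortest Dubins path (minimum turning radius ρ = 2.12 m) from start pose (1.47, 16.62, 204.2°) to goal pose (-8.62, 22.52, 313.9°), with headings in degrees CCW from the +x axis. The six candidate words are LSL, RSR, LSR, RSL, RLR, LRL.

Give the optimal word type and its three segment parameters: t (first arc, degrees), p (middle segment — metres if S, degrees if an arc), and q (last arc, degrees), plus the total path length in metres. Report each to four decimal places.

RSL: t = 86.1954°, p = 8.4122 m, q = 195.8954°, L = 18.8498 m

Let ψ = atan2(Δy, Δx) = atan2(5.90, -10.09) = 149.6836° be the start→goal bearing.
Normalize: d = |goal − start| / ρ = 11.688375/2.12 = 5.513384, α = (θ_start − ψ) mod 360° = 54.5164° = 0.951491 rad, β = (θ_goal − ψ) mod 360° = 164.2164° = 2.866117 rad.
Common terms: sin α = 0.814282, cos α = 0.580470, sin β = 0.272004, cos β = -0.962296, cos(α−β) = -0.337095, d² = 30.397406. Work in radians in the unit-radius frame; every candidate has L = ρ·(t + p + q).
LSL: p² = 2 + d² − 2cos(α−β) + 2d(sin α − sin β) = 39.051164; p = √p² = 6.249093; φ = atan2(cos β − cos α, d + sin α − sin β) = -0.249458 rad; t = (φ − α) mod 2π = 5.082237 rad, q = (β − φ) mod 2π = 3.115575 rad → L = 2.12·(5.082237 + 6.249093 + 3.115575) = 2.12·14.446905 = 30.627438 m
RSR: p² = 2 + d² − 2cos(α−β) + 2d(sin β − sin α) = 27.092028; p = √p² = 5.205000; φ = atan2(cos α − cos β, d − sin α + sin β) = 0.300922 rad; t = (α − φ) mod 2π = 0.650569 rad, q = (φ − β) mod 2π = 3.717990 rad → L = 2.12·(0.650569 + 5.205000 + 3.717990) = 2.12·9.573559 = 20.295946 m
LSR: p² = d² − 2 + 2cos(α−β) + 2d(sin α + sin β) = 39.701443; p = √p² = 6.300908; φ = atan2(−cos α − cos β, d + sin α + sin β) − atan2(−2, p) = 0.365147 rad; t = (φ − α) mod 2π = 5.696841 rad, q = (φ − β) mod 2π = 3.782215 rad → L = 2.12·(5.696841 + 6.300908 + 3.782215) = 2.12·15.779964 = 33.453524 m
RSL: p² = d² − 2 + 2cos(α−β) − 2d(sin α + sin β) = 15.744987; p = √p² = 3.967995; φ = atan2(cos α + cos β, d − sin α − sin β) − atan2(2, p) = -0.552903 rad; t = (α − φ) mod 2π = 1.504394 rad, q = (β − φ) mod 2π = 3.419021 rad → L = 2.12·(1.504394 + 3.967995 + 3.419021) = 2.12·8.891410 = 18.849790 m
RLR: c = (6 − d² + 2cos(α−β) + 2d(sin α − sin β))/8 = -2.386504, |c| > 1 → infeasible
LRL: c = (6 − d² + 2cos(α−β) − 2d(sin α − sin β))/8 = -3.881396, |c| > 1 → infeasible
Shortest: RSL with L = 18.849790 m ≈ 18.8498 m
Convert RSL to answer units (arcs ×180/π): t = 1.504394·180/π = 86.1954°, p = ρ·p = 2.12·3.967995 = 8.4122 m, q = 3.419021·180/π = 195.8954°, L = 18.8498 m.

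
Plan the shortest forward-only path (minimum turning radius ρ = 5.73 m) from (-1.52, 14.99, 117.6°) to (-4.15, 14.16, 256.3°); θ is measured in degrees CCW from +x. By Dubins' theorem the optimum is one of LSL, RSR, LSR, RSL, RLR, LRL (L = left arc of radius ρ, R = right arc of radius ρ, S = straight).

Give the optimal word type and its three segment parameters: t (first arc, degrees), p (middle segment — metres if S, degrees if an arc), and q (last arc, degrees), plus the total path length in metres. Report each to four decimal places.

Let ψ = atan2(Δy, Δx) = atan2(-0.83, -2.63) = -162.4849° be the start→goal bearing.
Normalize: d = |goal − start| / ρ = 2.757861/5.73 = 0.481302, α = (θ_start − ψ) mod 360° = 280.0849° = 4.888403 rad, β = (θ_goal − ψ) mod 360° = 58.7849° = 1.025989 rad.
Common terms: sin α = -0.984549, cos α = 0.175107, sin β = 0.855227, cos β = 0.518253, cos(α−β) = -0.751264, d² = 0.231652. Work in radians in the unit-radius frame; every candidate has L = ρ·(t + p + q).
LSL: p² = 2 + d² − 2cos(α−β) + 2d(sin α − sin β) = 1.963203; p = √p² = 1.401143; φ = atan2(cos β − cos α, d + sin α − sin β) = 2.894171 rad; t = (φ − α) mod 2π = 4.288954 rad, q = (β − φ) mod 2π = 4.415003 rad → L = 5.73·(4.288954 + 1.401143 + 4.415003) = 5.73·10.105100 = 57.902225 m
RSR: p² = 2 + d² − 2cos(α−β) + 2d(sin β − sin α) = 5.505157; p = √p² = 2.346307; φ = atan2(cos α − cos β, d − sin α + sin β) = -0.146776 rad; t = (α − φ) mod 2π = 5.035179 rad, q = (φ − β) mod 2π = 5.110420 rad → L = 5.73·(5.035179 + 2.346307 + 5.110420) = 5.73·12.491906 = 71.578622 m
LSR: p² = d² − 2 + 2cos(α−β) + 2d(sin α + sin β) = -3.395363 < 0 → infeasible
RSL: p² = d² − 2 + 2cos(α−β) − 2d(sin α + sin β) = -3.146390 < 0 → infeasible
RLR: c = (6 − d² + 2cos(α−β) + 2d(sin α − sin β))/8 = 0.311855; p = 2π − arccos c = 5.029534 rad; φ = atan2(cos α − cos β, d − sin α + sin β) = -0.146776 rad; t = (α − φ + p/2) mod 2π = 1.266761 rad, q = (α − β − t + p) mod 2π = 1.342002 rad → L = 5.73·(1.266761 + 5.029534 + 1.342002) = 5.73·7.638297 = 43.767439 m
LRL: c = (6 − d² + 2cos(α−β) − 2d(sin α − sin β))/8 = 0.754600; p = 2π − arccos c = 5.567433 rad; φ = atan2(cos β − cos α, d + sin α − sin β) = 2.894171 rad; t = (φ − α + p/2) mod 2π = 0.789485 rad, q = (β − α − t + p) mod 2π = 0.915534 rad → L = 5.73·(0.789485 + 5.567433 + 0.915534) = 5.73·7.272452 = 41.671149 m
Shortest: LRL with L = 41.671149 m ≈ 41.6711 m
Convert LRL to answer units (arcs ×180/π): t = 0.789485·180/π = 45.2341°, p = 5.567433·180/π = 318.9904°, q = 0.915534·180/π = 52.4563°, L = 41.6711 m.

LRL: t = 45.2341°, p = 318.9904°, q = 52.4563°, L = 41.6711 m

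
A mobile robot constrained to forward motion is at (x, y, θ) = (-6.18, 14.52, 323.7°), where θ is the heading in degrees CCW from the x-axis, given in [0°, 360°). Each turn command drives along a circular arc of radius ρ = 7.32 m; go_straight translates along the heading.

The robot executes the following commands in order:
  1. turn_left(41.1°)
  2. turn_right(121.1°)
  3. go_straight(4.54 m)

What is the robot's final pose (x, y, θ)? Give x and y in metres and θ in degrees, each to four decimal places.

set_pose: (x, y, θ) = (-6.1800, 14.5200, 323.7000°), ρ = 7.32
turn_left(41.1°): centre at ρ to the left, rotate +41.1° → (-1.2339, 13.1251, 364.8000° ≡ 4.8000°)
turn_right(121.1°): centre at ρ to the right, rotate −121.1° → (5.9409, 2.5875, -116.3000° ≡ 243.7000°)
go_straight(4.54): x += 4.54·cos θ, y += 4.54·sin θ → (3.9293, -1.4826, 243.7000°)

(3.9293, -1.4826, 243.7000°)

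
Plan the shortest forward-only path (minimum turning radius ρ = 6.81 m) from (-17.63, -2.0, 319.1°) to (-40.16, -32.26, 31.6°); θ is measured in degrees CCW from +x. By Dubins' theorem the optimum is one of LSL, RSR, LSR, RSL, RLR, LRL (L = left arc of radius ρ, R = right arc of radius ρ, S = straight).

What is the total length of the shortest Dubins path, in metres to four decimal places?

Let ψ = atan2(Δy, Δx) = atan2(-30.26, -22.53) = -126.6694° be the start→goal bearing.
Normalize: d = |goal − start| / ρ = 37.726231/6.81 = 5.539828, α = (θ_start − ψ) mod 360° = 85.7694° = 1.496959 rad, β = (θ_goal − ψ) mod 360° = 158.2694° = 2.762323 rad.
Common terms: sin α = 0.997275, cos α = 0.073770, sin β = 0.370243, cos β = -0.928935, cos(α−β) = 0.300706, d² = 30.689698. Work in radians in the unit-radius frame; every candidate has L = ρ·(t + p + q).
LSL: p² = 2 + d² − 2cos(α−β) + 2d(sin α − sin β) = 39.035594; p = √p² = 6.247847; φ = atan2(cos β − cos α, d + sin α − sin β) = -0.161185 rad; t = (φ − α) mod 2π = 4.625041 rad, q = (β − φ) mod 2π = 2.923508 rad → L = 6.81·(4.625041 + 6.247847 + 2.923508) = 6.81·13.796396 = 93.953458 m
RSR: p² = 2 + d² − 2cos(α−β) + 2d(sin β − sin α) = 25.140979; p = √p² = 5.014078; φ = atan2(cos α − cos β, d − sin α + sin β) = 0.201336 rad; t = (α − φ) mod 2π = 1.295623 rad, q = (φ − β) mod 2π = 3.722198 rad → L = 6.81·(1.295623 + 5.014078 + 3.722198) = 6.81·10.031900 = 68.317237 m
LSR: p² = d² − 2 + 2cos(α−β) + 2d(sin α + sin β) = 44.442737; p = √p² = 6.666539; φ = atan2(−cos α − cos β, d + sin α + sin β) − atan2(−2, p) = 0.414640 rad; t = (φ − α) mod 2π = 5.200867 rad, q = (φ − β) mod 2π = 3.935503 rad → L = 6.81·(5.200867 + 6.666539 + 3.935503) = 6.81·15.802909 = 107.617807 m
RSL: p² = d² − 2 + 2cos(α−β) − 2d(sin α + sin β) = 14.139482; p = √p² = 3.760250; φ = atan2(cos α + cos β, d − sin α − sin β) − atan2(2, p) = -0.690987 rad; t = (α − φ) mod 2π = 2.187946 rad, q = (β − φ) mod 2π = 3.453309 rad → L = 6.81·(2.187946 + 3.760250 + 3.453309) = 6.81·9.401505 = 64.024251 m
RLR: c = (6 − d² + 2cos(α−β) + 2d(sin α − sin β))/8 = -2.142622, |c| > 1 → infeasible
LRL: c = (6 − d² + 2cos(α−β) − 2d(sin α − sin β))/8 = -3.879449, |c| > 1 → infeasible
Shortest: RSL with L = 64.024251 m ≈ 64.0243 m

64.0243 m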